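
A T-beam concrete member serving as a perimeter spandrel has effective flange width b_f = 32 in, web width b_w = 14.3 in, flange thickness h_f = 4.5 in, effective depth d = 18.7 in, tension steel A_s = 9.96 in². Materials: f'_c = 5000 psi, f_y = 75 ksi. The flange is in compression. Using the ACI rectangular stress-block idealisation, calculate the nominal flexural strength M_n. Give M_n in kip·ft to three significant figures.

M_n ≈ 986 kip·ft

Tension: T = A_s f_y = 9.96 × 75 = 747 kips.
Try a within the flange: a = T/(0.85 f'_c b_f) = 747/(0.85 × 5 × 32) = 5.493 in.
a = 5.493 > h_f = 4.5 in: the block extends into the web. Split into flange-overhang and web parts.
C_f = 0.85 f'_c (b_f − b_w) h_f = 0.85 × 5 × (32 − 14.3) × 4.5 = 338.5 kips.
Remaining web compression depth: a_w = (T − C_f)/(0.85 f'_c b_w) = (747 − 338.5)/(0.85 × 5 × 14.3) = 6.722 in.
M_n = C_f(d − h_f/2) + (T − C_f)(d − a_w/2) = 338.5 × (18.7 − 2.25) + 408.5 × (18.7 − 3.361) = 5568.3 + 6266.0 = 11834.3 kip·in.
M_n = 11834.3/12 = 986.19 kip·ft.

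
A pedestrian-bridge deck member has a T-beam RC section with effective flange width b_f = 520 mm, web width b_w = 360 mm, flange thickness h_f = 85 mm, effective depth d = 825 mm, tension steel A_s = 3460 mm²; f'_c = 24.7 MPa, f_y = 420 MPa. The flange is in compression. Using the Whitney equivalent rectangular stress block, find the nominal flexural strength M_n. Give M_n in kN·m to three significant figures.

Tension: T = A_s f_y = 3460 × 420 = 1453200 N.
Try a within the flange: a = T/(0.85 f'_c b_f) = 1453200/(0.85 × 24.7 × 520) = 133.11 mm.
a = 133.11 > h_f = 85 mm: the block extends into the web. Split into flange-overhang and web parts.
C_f = 0.85 f'_c (b_f − b_w) h_f = 0.85 × 24.7 × (520 − 360) × 85 = 285532 N.
Remaining web compression depth: a_w = (T − C_f)/(0.85 f'_c b_w) = (1453200 − 285532)/(0.85 × 24.7 × 360) = 154.49 mm.
M_n = C_f(d − h_f/2) + (T − C_f)(d − a_w/2) = 285532 × (825 − 42.5) + 1167668 × (825 − 77.245) = 223.43 + 873.13 = 1096.56 × 10⁶ N·mm.
M_n = 1096.56 kN·m.

M_n ≈ 1100 kN·m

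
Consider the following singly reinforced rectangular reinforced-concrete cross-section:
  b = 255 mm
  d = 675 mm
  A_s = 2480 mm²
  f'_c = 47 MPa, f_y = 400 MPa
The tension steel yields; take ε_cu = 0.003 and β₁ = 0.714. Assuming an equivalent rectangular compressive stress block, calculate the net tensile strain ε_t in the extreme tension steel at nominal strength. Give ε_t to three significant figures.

ε_t ≈ 0.0118

a = A_s f_y/(0.85 f'_c b) = 97.38 mm.
β₁ = 0.714, so c = a/β₁ = 97.38/0.714 = 136.39 mm.
From the linear strain diagram with ε_cu = 0.003: ε_t = 0.003 (d − c)/c = 0.003 × (675 − 136.39)/136.39 = 0.0118.
Since ε_t ≥ 0.005, the section is tension-controlled.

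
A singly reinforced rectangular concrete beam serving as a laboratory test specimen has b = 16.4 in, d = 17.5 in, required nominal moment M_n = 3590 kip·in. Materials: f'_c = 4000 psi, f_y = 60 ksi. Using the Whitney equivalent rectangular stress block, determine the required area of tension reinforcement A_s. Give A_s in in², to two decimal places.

A_s ≈ 3.88 in²

From M_n = 0.85 f'_c a b (d − a/2):
a = d − √(d² − 2M_n/(0.85 f'_c b)) = 17.5 − √(17.5² − 2 × 3590/(0.85 × 4 × 16.4)) = 4.178 in.
A_s = 0.85 f'_c a b / f_y = 0.85 × 4 × 4.178 × 16.4 / 60 = 3.883 in².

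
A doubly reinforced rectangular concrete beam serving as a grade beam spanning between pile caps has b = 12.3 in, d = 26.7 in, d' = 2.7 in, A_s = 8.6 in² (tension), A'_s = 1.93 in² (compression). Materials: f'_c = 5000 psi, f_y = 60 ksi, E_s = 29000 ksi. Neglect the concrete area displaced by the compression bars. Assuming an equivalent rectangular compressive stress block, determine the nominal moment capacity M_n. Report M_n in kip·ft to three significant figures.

Assume both steels yield.
a = (A_s − A'_s) f_y/(0.85 f'_c b) = (8.6 − 1.93) × 60/(0.85 × 5 × 12.3) = 7.656 in.
c = a/β₁ = 7.656/0.8 = 9.570 in; ε'_s = 0.003(c − d')/c = 0.0022 ≥ ε_y = 0.0021, so the compression steel yields.
M_n = (A_s − A'_s) f_y (d − a/2) + A'_s f_y (d − d') = 400.2 × (26.7 − 3.828) + 115.8 × (26.7 − 2.7) = 9153.4 + 2779.2 = 11932.6 kip·in = 11932.6/12 = 994.38 kip·ft.

M_n ≈ 994 kip·ft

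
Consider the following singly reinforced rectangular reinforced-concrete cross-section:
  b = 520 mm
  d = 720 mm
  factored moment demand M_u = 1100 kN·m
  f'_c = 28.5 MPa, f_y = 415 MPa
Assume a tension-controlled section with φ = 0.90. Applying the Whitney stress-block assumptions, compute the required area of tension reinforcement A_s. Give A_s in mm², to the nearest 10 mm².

A_s ≈ 4570 mm²

M_n = M_u/φ = 1100/0.90 = 1222.22 kN·m.
With M_n = 0.85 f'_c a b (d − a/2), solve the quadratic for a:
a = d − √(d² − 2M_n/(0.85 f'_c b)) = 720 − √(720² − 2 × 1222.22×10⁶/(0.85 × 28.5 × 520)) = 150.48 mm.
A_s = 0.85 f'_c a b / f_y = 0.85 × 28.5 × 150.48 × 520 / 415 = 4567.7 mm².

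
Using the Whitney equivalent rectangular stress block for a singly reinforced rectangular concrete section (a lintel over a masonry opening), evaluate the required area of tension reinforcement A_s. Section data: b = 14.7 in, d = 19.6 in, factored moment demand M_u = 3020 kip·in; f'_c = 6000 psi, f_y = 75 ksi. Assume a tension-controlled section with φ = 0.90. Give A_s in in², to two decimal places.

M_n = M_u/φ = 3020/0.90 = 3355.56 kip·in.
From M_n = 0.85 f'_c a b (d − a/2):
a = d − √(d² − 2M_n/(0.85 f'_c b)) = 19.6 − √(19.6² − 2 × 3355.56/(0.85 × 6 × 14.7)) = 2.435 in.
A_s = 0.85 f'_c a b / f_y = 0.85 × 6 × 2.435 × 14.7 / 75 = 2.434 in².

A_s ≈ 2.43 in²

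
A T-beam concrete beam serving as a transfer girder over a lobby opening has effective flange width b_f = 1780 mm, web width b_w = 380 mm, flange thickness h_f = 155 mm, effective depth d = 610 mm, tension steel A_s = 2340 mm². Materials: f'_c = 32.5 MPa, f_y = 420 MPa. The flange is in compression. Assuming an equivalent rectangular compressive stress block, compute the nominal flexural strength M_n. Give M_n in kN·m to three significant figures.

M_n ≈ 590 kN·m

Tension: T = A_s f_y = 2340 × 420 = 982800 N.
Try a within the flange: a = T/(0.85 f'_c b_f) = 982800/(0.85 × 32.5 × 1780) = 19.99 mm.
Since a = 19.99 ≤ h_f = 155 mm, the stress block lies entirely in the flange; analyse as a rectangular beam of width b_f.
M_n = T(d − a/2) = 982800 × (610 − 9.995) = 589.68 × 10⁶ N·mm.
M_n = 589.68 kN·m.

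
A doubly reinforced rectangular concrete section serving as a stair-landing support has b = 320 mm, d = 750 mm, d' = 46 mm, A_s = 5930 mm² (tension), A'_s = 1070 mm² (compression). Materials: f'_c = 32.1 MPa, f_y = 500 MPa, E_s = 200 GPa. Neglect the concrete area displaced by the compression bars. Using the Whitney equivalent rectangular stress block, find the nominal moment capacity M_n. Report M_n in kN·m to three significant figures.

Assume both tension and compression steel yield.
Net tension couple steel: A_s − A'_s = 4860 mm².
a = (A_s − A'_s) f_y / (0.85 f'_c b) = 2430000/(0.85 × 32.1 × 320) = 278.31 mm.
c = a/β₁ = 278.31/0.821 = 338.99 mm; ε'_s = 0.003(c − d')/c = 0.0026 ≥ f_y/E_s = 0.0025, so compression steel does yield.
M_n = (A_s − A'_s) f_y (d − a/2) + A'_s f_y (d − d') = [2430000 × (750 − 139.155) + 535000 × (750 − 46)] × 10⁻⁶ = 1484.35 + 376.64 = 1860.99 kN·m.

M_n ≈ 1860 kN·m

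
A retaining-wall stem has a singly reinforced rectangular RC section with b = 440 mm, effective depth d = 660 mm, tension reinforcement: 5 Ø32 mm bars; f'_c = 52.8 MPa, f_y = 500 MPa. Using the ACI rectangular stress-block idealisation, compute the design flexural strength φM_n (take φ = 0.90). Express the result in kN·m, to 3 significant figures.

φM_n ≈ 1100 kN·m

A_s = 5 × 804 = 4020 mm².
T = A_s f_y = 4020 × 500 = 2010000 N = 2010 kN.
From C = T: a = T/(0.85 f'_c b) = 2010000/(0.85 × 52.8 × 440) = 101.79 mm.
M_n = T(d − a/2) = 2010 kN × (660 − 50.895) mm = 1224.30 kN·m.
φM_n = 0.90 × 1224.30 = 1101.87 kN·m.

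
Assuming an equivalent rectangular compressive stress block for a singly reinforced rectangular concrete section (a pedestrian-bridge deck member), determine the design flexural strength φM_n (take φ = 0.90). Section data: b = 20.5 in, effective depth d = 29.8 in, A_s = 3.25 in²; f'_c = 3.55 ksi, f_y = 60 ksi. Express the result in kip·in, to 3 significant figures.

φM_n ≈ 4950 kip·in

T = A_s f_y = 3.25 × 60 = 195 kips.
a = T/(0.85 f'_c b) = 195/(0.85 × 3.55 × 20.5) = 3.152 in.
M_n = T(d − a/2) = 195 × (29.8 − 1.576) = 5503.7 kip·in.
φM_n = 0.90 × 5503.7 = 4953.3 kip·in.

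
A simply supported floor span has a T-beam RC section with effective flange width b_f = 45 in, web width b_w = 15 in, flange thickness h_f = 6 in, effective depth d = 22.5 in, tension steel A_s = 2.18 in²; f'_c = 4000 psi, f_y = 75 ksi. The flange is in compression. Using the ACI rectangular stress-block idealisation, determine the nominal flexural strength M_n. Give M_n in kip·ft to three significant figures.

Tension: T = A_s f_y = 2.18 × 75 = 163.5 kips.
Try a within the flange: a = T/(0.85 f'_c b_f) = 163.5/(0.85 × 4 × 45) = 1.069 in.
Since a = 1.069 ≤ h_f = 6 in, the stress block lies entirely in the flange; analyse as a rectangular beam of width b_f.
M_n = T(d − a/2) = 163.5 × (22.5 − 0.5345) = 3591.4 kip·in.
M_n = 3591.4/12 = 299.28 kip·ft.

M_n ≈ 299 kip·ft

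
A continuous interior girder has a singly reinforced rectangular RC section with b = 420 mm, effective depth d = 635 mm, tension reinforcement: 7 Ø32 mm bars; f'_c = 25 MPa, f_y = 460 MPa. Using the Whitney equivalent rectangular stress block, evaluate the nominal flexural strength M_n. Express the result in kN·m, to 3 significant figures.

A_s = 7 × 804 = 5628 mm².
T = A_s f_y = 5628 × 460 = 2588880 N = 2588.88 kN.
From C = T: a = T/(0.85 f'_c b) = 2588880/(0.85 × 25 × 420) = 290.07 mm.
M_n = T(d − a/2) = 2588.88 kN × (635 − 145.035) mm = 1268.46 kN·m.

M_n ≈ 1270 kN·m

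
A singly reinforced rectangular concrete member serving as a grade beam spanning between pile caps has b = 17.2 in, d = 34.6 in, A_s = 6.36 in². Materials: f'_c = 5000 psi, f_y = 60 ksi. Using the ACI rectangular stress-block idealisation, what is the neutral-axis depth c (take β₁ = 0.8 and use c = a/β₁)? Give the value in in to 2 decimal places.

c ≈ 6.53 in

T = A_s f_y = 6.36 × 60 = 381.6 kips.
a = T/(0.85 f'_c b) = 381.6/(0.85 × 5 × 17.2) = 5.2202 in.
With β₁ = 0.8, c = a/β₁ = 5.2202/0.8 = 6.53 in.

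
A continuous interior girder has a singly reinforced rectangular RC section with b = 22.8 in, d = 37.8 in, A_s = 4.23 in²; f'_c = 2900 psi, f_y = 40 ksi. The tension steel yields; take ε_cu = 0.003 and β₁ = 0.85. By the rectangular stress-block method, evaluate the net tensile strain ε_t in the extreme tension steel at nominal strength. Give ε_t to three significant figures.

ε_t ≈ 0.0290

a = A_s f_y/(0.85 f'_c b) = 3.011 in.
β₁ = 0.85, so c = a/β₁ = 3.011/0.85 = 3.542 in.
From the linear strain diagram with ε_cu = 0.003: ε_t = 0.003 (d − c)/c = 0.003 × (37.8 − 3.542)/3.542 = 0.0290.
Since ε_t ≥ 0.005, the section is tension-controlled.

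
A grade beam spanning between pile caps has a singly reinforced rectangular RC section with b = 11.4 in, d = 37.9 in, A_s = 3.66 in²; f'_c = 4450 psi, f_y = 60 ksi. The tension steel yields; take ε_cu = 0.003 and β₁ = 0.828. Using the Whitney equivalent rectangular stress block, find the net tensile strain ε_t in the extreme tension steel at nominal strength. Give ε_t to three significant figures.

ε_t ≈ 0.0155

a = A_s f_y/(0.85 f'_c b) = 5.093 in.
β₁ = 0.828, so c = a/β₁ = 5.093/0.828 = 6.151 in.
From the linear strain diagram with ε_cu = 0.003: ε_t = 0.003 (d − c)/c = 0.003 × (37.9 − 6.151)/6.151 = 0.0155.
Since ε_t ≥ 0.005, the section is tension-controlled.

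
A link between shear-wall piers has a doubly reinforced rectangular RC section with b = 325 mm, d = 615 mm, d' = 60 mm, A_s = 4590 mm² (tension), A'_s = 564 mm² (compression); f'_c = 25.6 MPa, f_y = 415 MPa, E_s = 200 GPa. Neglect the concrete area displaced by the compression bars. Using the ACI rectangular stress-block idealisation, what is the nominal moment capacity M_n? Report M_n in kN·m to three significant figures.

M_n ≈ 960 kN·m

Assume both tension and compression steel yield.
Net tension couple steel: A_s − A'_s = 4026 mm².
a = (A_s − A'_s) f_y / (0.85 f'_c b) = 1670790/(0.85 × 25.6 × 325) = 236.25 mm.
c = a/β₁ = 236.25/0.85 = 277.94 mm; ε'_s = 0.003(c − d')/c = 0.0024 ≥ f_y/E_s = 0.0021, so compression steel does yield.
M_n = (A_s − A'_s) f_y (d − a/2) + A'_s f_y (d − d') = [1670790 × (615 − 118.125) + 234060 × (615 − 60)] × 10⁻⁶ = 830.17 + 129.90 = 960.07 kN·m.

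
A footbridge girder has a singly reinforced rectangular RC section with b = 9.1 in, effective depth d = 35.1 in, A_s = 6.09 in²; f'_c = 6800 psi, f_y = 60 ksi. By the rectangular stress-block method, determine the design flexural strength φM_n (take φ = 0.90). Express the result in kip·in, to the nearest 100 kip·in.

φM_n ≈ 10400 kip·in

T = A_s f_y = 6.09 × 60 = 365.4 kips.
a = T/(0.85 f'_c b) = 365.4/(0.85 × 6.8 × 9.1) = 6.947 in.
M_n = T(d − a/2) = 365.4 × (35.1 − 3.4735) = 11556.3 kip·in.
φM_n = 0.90 × 11556.3 = 10400.7 kip·in.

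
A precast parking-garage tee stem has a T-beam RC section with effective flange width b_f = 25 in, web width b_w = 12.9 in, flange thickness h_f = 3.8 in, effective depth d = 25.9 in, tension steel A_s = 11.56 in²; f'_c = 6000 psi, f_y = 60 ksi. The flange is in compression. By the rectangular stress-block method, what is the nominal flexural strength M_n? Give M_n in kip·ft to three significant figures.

Tension: T = A_s f_y = 11.56 × 60 = 693.6 kips.
Try a within the flange: a = T/(0.85 f'_c b_f) = 693.6/(0.85 × 6 × 25) = 5.440 in.
a = 5.440 > h_f = 3.8 in: the block extends into the web. Split into flange-overhang and web parts.
C_f = 0.85 f'_c (b_f − b_w) h_f = 0.85 × 6 × (25 − 12.9) × 3.8 = 234.5 kips.
Remaining web compression depth: a_w = (T − C_f)/(0.85 f'_c b_w) = (693.6 − 234.5)/(0.85 × 6 × 12.9) = 6.978 in.
M_n = C_f(d − h_f/2) + (T − C_f)(d − a_w/2) = 234.5 × (25.9 − 1.9) + 459.1 × (25.9 − 3.489) = 5628.0 + 10288.9 = 15916.9 kip·in.
M_n = 15916.9/12 = 1326.41 kip·ft.

M_n ≈ 1330 kip·ft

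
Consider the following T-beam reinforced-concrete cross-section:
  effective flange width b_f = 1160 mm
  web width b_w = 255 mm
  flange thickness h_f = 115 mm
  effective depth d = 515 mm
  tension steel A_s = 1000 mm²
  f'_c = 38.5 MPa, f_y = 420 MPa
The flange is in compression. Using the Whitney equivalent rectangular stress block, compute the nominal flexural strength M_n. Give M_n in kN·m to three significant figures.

M_n ≈ 214 kN·m

Tension: T = A_s f_y = 1000 × 420 = 420000 N.
Try a within the flange: a = T/(0.85 f'_c b_f) = 420000/(0.85 × 38.5 × 1160) = 11.06 mm.
Since a = 11.06 ≤ h_f = 115 mm, the stress block lies entirely in the flange; analyse as a rectangular beam of width b_f.
M_n = T(d − a/2) = 420000 × (515 − 5.53) = 213.98 × 10⁶ N·mm.
M_n = 213.98 kN·m.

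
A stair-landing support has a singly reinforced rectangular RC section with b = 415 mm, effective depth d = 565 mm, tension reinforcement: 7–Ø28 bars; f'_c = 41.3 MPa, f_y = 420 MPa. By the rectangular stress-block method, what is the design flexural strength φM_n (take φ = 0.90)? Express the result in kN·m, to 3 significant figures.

φM_n ≈ 820 kN·m

A_s = 7 × 616 = 4312 mm².
T = A_s f_y = 4312 × 420 = 1811040 N = 1811.04 kN.
From C = T: a = T/(0.85 f'_c b) = 1811040/(0.85 × 41.3 × 415) = 124.31 mm.
M_n = T(d − a/2) = 1811.04 kN × (565 − 62.155) mm = 910.67 kN·m.
φM_n = 0.90 × 910.67 = 819.60 kN·m.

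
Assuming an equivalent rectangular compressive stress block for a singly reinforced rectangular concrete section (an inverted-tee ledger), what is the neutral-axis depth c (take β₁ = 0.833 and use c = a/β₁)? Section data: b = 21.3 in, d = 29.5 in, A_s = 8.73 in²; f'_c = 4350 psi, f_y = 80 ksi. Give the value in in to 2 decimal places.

c ≈ 10.65 in

T = A_s f_y = 8.73 × 80 = 698.4 kips.
a = T/(0.85 f'_c b) = 698.4/(0.85 × 4.35 × 21.3) = 8.8678 in.
With β₁ = 0.833, c = a/β₁ = 8.8678/0.833 = 10.65 in.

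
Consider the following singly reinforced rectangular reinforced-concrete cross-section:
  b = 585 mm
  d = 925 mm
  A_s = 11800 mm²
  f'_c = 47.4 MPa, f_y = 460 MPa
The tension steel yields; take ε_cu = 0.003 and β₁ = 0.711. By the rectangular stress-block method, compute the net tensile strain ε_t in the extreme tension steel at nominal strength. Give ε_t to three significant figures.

ε_t ≈ 0.00557

a = A_s f_y/(0.85 f'_c b) = 230.30 mm.
β₁ = 0.711, so c = a/β₁ = 230.30/0.711 = 323.91 mm.
From the linear strain diagram with ε_cu = 0.003: ε_t = 0.003 (d − c)/c = 0.003 × (925 − 323.91)/323.91 = 0.00557.
Since ε_t ≥ 0.005, the section is tension-controlled.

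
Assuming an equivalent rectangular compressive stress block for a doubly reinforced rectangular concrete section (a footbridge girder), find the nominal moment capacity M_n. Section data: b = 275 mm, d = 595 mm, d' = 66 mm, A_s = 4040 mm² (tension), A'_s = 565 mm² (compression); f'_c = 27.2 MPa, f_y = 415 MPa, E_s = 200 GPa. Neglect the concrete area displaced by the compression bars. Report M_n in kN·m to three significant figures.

Assume both tension and compression steel yield.
Net tension couple steel: A_s − A'_s = 3475 mm².
a = (A_s − A'_s) f_y / (0.85 f'_c b) = 1442125/(0.85 × 27.2 × 275) = 226.82 mm.
c = a/β₁ = 226.82/0.85 = 266.85 mm; ε'_s = 0.003(c − d')/c = 0.0023 ≥ f_y/E_s = 0.0021, so compression steel does yield.
M_n = (A_s − A'_s) f_y (d − a/2) + A'_s f_y (d − d') = [1442125 × (595 − 113.41) + 234475 × (595 − 66)] × 10⁻⁶ = 694.51 + 124.04 = 818.55 kN·m.

M_n ≈ 819 kN·m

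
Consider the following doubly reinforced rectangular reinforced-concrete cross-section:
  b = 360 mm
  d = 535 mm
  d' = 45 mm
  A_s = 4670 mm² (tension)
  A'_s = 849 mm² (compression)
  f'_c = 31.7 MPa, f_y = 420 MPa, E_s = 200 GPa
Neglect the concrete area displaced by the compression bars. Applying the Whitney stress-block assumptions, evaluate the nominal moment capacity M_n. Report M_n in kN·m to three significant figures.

Assume both tension and compression steel yield.
Net tension couple steel: A_s − A'_s = 3821 mm².
a = (A_s − A'_s) f_y / (0.85 f'_c b) = 1604820/(0.85 × 31.7 × 360) = 165.44 mm.
c = a/β₁ = 165.44/0.824 = 200.78 mm; ε'_s = 0.003(c − d')/c = 0.0023 ≥ f_y/E_s = 0.0021, so compression steel does yield.
M_n = (A_s − A'_s) f_y (d − a/2) + A'_s f_y (d − d') = [1604820 × (535 − 82.72) + 356580 × (535 − 45)] × 10⁻⁶ = 725.83 + 174.72 = 900.55 kN·m.

M_n ≈ 901 kN·m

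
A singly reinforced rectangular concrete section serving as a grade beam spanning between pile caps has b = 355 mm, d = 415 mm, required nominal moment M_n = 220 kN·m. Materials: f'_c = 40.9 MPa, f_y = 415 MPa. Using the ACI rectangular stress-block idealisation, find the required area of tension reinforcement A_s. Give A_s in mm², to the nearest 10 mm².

A_s ≈ 1350 mm²

With M_n = 0.85 f'_c a b (d − a/2), solve the quadratic for a:
a = d − √(d² − 2M_n/(0.85 f'_c b)) = 415 − √(415² − 2 × 220×10⁶/(0.85 × 40.9 × 355)) = 45.44 mm.
A_s = 0.85 f'_c a b / f_y = 0.85 × 40.9 × 45.44 × 355 / 415 = 1351.3 mm².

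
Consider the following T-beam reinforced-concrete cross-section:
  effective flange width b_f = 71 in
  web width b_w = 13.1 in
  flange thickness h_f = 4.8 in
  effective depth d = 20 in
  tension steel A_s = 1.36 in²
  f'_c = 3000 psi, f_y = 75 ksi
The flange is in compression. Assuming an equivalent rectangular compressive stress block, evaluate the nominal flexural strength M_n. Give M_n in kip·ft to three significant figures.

Tension: T = A_s f_y = 1.36 × 75 = 102 kips.
Try a within the flange: a = T/(0.85 f'_c b_f) = 102/(0.85 × 3 × 71) = 0.563 in.
Since a = 0.563 ≤ h_f = 4.8 in, the stress block lies entirely in the flange; analyse as a rectangular beam of width b_f.
M_n = T(d − a/2) = 102 × (20 − 0.2815) = 2011.3 kip·in.
M_n = 2011.3/12 = 167.61 kip·ft.

M_n ≈ 168 kip·ft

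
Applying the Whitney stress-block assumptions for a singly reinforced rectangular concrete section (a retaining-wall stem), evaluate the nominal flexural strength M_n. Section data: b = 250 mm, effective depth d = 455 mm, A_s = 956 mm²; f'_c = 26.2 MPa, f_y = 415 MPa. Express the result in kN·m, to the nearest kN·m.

M_n ≈ 166 kN·m

T = A_s f_y = 956 × 415 = 396740 N = 396.74 kN.
From C = T: a = T/(0.85 f'_c b) = 396740/(0.85 × 26.2 × 250) = 71.26 mm.
M_n = T(d − a/2) = 396.74 kN × (455 − 35.63) mm = 166.38 kN·m.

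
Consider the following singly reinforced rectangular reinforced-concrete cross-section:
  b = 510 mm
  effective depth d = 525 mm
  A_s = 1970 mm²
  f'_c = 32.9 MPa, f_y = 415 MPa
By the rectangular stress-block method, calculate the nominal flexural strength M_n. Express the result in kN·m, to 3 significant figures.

M_n ≈ 406 kN·m

T = A_s f_y = 1970 × 415 = 817550 N = 817.55 kN.
From C = T: a = T/(0.85 f'_c b) = 817550/(0.85 × 32.9 × 510) = 57.32 mm.
M_n = T(d − a/2) = 817.55 kN × (525 − 28.66) mm = 405.78 kN·m.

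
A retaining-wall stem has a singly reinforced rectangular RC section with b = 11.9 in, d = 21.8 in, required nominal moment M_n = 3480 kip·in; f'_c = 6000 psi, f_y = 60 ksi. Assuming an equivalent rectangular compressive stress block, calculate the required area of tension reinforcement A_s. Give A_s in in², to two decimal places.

A_s ≈ 2.84 in²

From M_n = 0.85 f'_c a b (d − a/2):
a = d − √(d² − 2M_n/(0.85 f'_c b)) = 21.8 − √(21.8² − 2 × 3480/(0.85 × 6 × 11.9)) = 2.812 in.
A_s = 0.85 f'_c a b / f_y = 0.85 × 6 × 2.812 × 11.9 / 60 = 2.844 in².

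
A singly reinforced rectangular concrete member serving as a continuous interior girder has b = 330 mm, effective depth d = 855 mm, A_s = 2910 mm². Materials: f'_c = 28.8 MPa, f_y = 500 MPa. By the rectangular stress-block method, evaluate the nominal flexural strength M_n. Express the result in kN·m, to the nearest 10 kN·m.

T = A_s f_y = 2910 × 500 = 1455000 N = 1455 kN.
From C = T: a = T/(0.85 f'_c b) = 1455000/(0.85 × 28.8 × 330) = 180.11 mm.
M_n = T(d − a/2) = 1455 kN × (855 − 90.055) mm = 1112.99 kN·m.

M_n ≈ 1110 kN·m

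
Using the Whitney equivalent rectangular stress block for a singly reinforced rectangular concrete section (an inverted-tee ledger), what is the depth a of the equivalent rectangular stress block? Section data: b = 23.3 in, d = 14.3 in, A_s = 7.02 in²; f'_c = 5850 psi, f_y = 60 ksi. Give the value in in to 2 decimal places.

T = A_s f_y = 7.02 × 60 = 421.2 kips.
a = T/(0.85 f'_c b) = 421.2/(0.85 × 5.85 × 23.3) = 3.64 in.

a ≈ 3.64 in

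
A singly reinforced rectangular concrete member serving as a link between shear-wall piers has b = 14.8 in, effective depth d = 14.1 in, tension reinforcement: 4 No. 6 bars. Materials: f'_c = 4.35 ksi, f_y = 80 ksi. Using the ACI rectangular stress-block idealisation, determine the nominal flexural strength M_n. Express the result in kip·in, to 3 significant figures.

M_n ≈ 1800 kip·in

A_s = 4 × 0.44 = 1.76 in².
T = A_s f_y = 1.76 × 80 = 140.8 kips.
a = T/(0.85 f'_c b) = 140.8/(0.85 × 4.35 × 14.8) = 2.573 in.
M_n = T(d − a/2) = 140.8 × (14.1 − 1.2865) = 1804.1 kip·in.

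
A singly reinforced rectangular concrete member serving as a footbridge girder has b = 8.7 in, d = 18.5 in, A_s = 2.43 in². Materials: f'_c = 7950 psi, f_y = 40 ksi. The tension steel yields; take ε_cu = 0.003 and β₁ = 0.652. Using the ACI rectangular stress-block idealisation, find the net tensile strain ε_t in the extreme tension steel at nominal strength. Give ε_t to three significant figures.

a = A_s f_y/(0.85 f'_c b) = 1.653 in.
β₁ = 0.652, so c = a/β₁ = 1.653/0.652 = 2.535 in.
From the linear strain diagram with ε_cu = 0.003: ε_t = 0.003 (d − c)/c = 0.003 × (18.5 − 2.535)/2.535 = 0.0189.
Since ε_t ≥ 0.005, the section is tension-controlled.

ε_t ≈ 0.0189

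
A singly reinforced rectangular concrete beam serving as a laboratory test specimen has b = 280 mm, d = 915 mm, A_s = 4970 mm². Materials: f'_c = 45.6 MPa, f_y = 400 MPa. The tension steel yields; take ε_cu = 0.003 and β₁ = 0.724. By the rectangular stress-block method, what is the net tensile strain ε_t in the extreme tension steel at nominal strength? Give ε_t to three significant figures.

a = A_s f_y/(0.85 f'_c b) = 183.18 mm.
β₁ = 0.724, so c = a/β₁ = 183.18/0.724 = 253.01 mm.
From the linear strain diagram with ε_cu = 0.003: ε_t = 0.003 (d − c)/c = 0.003 × (915 − 253.01)/253.01 = 0.00785.
Since ε_t ≥ 0.005, the section is tension-controlled.

ε_t ≈ 0.00785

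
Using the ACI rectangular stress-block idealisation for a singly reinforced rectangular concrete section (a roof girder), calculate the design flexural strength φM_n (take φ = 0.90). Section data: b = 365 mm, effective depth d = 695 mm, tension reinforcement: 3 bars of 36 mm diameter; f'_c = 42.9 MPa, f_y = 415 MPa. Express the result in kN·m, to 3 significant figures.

A_s = 3 × 1018 = 3054 mm².
T = A_s f_y = 3054 × 415 = 1267410 N = 1267.41 kN.
From C = T: a = T/(0.85 f'_c b) = 1267410/(0.85 × 42.9 × 365) = 95.22 mm.
M_n = T(d − a/2) = 1267.41 kN × (695 − 47.61) mm = 820.51 kN·m.
φM_n = 0.90 × 820.51 = 738.46 kN·m.

φM_n ≈ 738 kN·m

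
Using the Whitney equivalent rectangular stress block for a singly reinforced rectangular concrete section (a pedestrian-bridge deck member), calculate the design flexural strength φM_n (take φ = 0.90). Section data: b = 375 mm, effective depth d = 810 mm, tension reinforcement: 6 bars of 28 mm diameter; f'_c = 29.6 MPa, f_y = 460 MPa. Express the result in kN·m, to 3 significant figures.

A_s = 6 × 616 = 3696 mm².
T = A_s f_y = 3696 × 460 = 1700160 N = 1700.16 kN.
From C = T: a = T/(0.85 f'_c b) = 1700160/(0.85 × 29.6 × 375) = 180.20 mm.
M_n = T(d − a/2) = 1700.16 kN × (810 − 90.1) mm = 1223.95 kN·m.
φM_n = 0.90 × 1223.95 = 1101.56 kN·m.

φM_n ≈ 1100 kN·m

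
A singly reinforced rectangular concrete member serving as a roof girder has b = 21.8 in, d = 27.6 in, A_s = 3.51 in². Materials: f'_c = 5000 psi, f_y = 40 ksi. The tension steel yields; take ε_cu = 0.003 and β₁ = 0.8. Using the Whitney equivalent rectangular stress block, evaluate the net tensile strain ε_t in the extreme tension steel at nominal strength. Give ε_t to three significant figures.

ε_t ≈ 0.0407

a = A_s f_y/(0.85 f'_c b) = 1.515 in.
β₁ = 0.8, so c = a/β₁ = 1.515/0.8 = 1.894 in.
From the linear strain diagram with ε_cu = 0.003: ε_t = 0.003 (d − c)/c = 0.003 × (27.6 − 1.894)/1.894 = 0.0407.
Since ε_t ≥ 0.005, the section is tension-controlled.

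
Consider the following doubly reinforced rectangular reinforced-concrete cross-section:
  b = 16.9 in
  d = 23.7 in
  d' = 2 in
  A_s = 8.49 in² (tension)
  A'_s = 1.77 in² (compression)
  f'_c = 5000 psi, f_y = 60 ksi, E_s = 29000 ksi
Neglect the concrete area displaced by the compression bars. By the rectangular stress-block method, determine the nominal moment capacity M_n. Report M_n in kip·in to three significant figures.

M_n ≈ 10700 kip·in

Assume both steels yield.
a = (A_s − A'_s) f_y/(0.85 f'_c b) = (8.49 − 1.77) × 60/(0.85 × 5 × 16.9) = 5.614 in.
c = a/β₁ = 5.614/0.8 = 7.018 in; ε'_s = 0.003(c − d')/c = 0.0021 ≥ ε_y = 0.0021, so the compression steel yields.
M_n = (A_s − A'_s) f_y (d − a/2) + A'_s f_y (d − d') = 403.2 × (23.7 − 2.807) + 106.2 × (23.7 − 2) = 8424.1 + 2304.5 = 10728.6 kip·in.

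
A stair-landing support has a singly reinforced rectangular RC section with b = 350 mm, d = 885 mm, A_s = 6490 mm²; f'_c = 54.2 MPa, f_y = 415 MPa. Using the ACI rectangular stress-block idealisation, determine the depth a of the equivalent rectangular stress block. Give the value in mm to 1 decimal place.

T = A_s f_y = 6490 × 415 = 2693350 N = 2693.35 kN.
Setting C = 0.85 f'_c a b equal to T: a = 2693350/(0.85 × 54.2 × 350) = 167.0 mm.

a ≈ 167.0 mm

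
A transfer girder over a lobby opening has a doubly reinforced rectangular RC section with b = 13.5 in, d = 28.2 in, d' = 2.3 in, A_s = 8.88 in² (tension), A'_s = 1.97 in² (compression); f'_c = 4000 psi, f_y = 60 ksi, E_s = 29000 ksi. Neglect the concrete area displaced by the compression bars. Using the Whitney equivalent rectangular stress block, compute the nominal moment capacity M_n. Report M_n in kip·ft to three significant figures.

M_n ≈ 1070 kip·ft

Assume both steels yield.
a = (A_s − A'_s) f_y/(0.85 f'_c b) = (8.88 − 1.97) × 60/(0.85 × 4 × 13.5) = 9.033 in.
c = a/β₁ = 9.033/0.85 = 10.627 in; ε'_s = 0.003(c − d')/c = 0.0024 ≥ ε_y = 0.0021, so the compression steel yields.
M_n = (A_s − A'_s) f_y (d − a/2) + A'_s f_y (d − d') = 414.6 × (28.2 − 4.5165) + 118.2 × (28.2 − 2.3) = 9819.2 + 3061.4 = 12880.6 kip·in = 12880.6/12 = 1073.38 kip·ft.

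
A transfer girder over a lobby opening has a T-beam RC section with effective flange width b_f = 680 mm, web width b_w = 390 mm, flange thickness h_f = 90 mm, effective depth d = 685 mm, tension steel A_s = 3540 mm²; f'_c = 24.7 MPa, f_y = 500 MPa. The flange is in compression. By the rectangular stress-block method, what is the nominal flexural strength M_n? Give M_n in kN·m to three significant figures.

Tension: T = A_s f_y = 3540 × 500 = 1770000 N.
Try a within the flange: a = T/(0.85 f'_c b_f) = 1770000/(0.85 × 24.7 × 680) = 123.98 mm.
a = 123.98 > h_f = 90 mm: the block extends into the web. Split into flange-overhang and web parts.
C_f = 0.85 f'_c (b_f − b_w) h_f = 0.85 × 24.7 × (680 − 390) × 90 = 547970 N.
Remaining web compression depth: a_w = (T − C_f)/(0.85 f'_c b_w) = (1770000 − 547970)/(0.85 × 24.7 × 390) = 149.25 mm.
M_n = C_f(d − h_f/2) + (T − C_f)(d − a_w/2) = 547970 × (685 − 45) + 1222030 × (685 − 74.625) = 350.70 + 745.90 = 1096.60 × 10⁶ N·mm.
M_n = 1096.60 kN·m.

M_n ≈ 1100 kN·m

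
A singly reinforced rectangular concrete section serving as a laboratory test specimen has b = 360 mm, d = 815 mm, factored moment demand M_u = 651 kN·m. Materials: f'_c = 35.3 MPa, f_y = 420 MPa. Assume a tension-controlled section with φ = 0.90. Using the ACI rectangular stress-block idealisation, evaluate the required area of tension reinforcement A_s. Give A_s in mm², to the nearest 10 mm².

M_n = M_u/φ = 651/0.90 = 723.333 kN·m.
With M_n = 0.85 f'_c a b (d − a/2), solve the quadratic for a:
a = d − √(d² − 2M_n/(0.85 f'_c b)) = 815 − √(815² − 2 × 723.333×10⁶/(0.85 × 35.3 × 360)) = 86.79 mm.
A_s = 0.85 f'_c a b / f_y = 0.85 × 35.3 × 86.79 × 360 / 420 = 2232.1 mm².

A_s ≈ 2230 mm²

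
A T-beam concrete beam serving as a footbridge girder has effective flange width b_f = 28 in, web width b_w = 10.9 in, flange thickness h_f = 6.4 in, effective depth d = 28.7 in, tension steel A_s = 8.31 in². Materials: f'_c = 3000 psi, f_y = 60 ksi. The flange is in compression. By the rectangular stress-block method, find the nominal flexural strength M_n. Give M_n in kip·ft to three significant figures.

Tension: T = A_s f_y = 8.31 × 60 = 498.6 kips.
Try a within the flange: a = T/(0.85 f'_c b_f) = 498.6/(0.85 × 3 × 28) = 6.983 in.
a = 6.983 > h_f = 6.4 in: the block extends into the web. Split into flange-overhang and web parts.
C_f = 0.85 f'_c (b_f − b_w) h_f = 0.85 × 3 × (28 − 10.9) × 6.4 = 279.1 kips.
Remaining web compression depth: a_w = (T − C_f)/(0.85 f'_c b_w) = (498.6 − 279.1)/(0.85 × 3 × 10.9) = 7.897 in.
M_n = C_f(d − h_f/2) + (T − C_f)(d − a_w/2) = 279.1 × (28.7 − 3.2) + 219.5 × (28.7 − 3.9485) = 7117.1 + 5433.0 = 12550.1 kip·in.
M_n = 12550.1/12 = 1045.84 kip·ft.

M_n ≈ 1050 kip·ft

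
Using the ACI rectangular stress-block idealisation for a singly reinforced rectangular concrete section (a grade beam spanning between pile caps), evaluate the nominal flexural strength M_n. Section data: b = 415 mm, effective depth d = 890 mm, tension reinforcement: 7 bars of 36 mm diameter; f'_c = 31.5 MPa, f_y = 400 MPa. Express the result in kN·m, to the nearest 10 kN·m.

M_n ≈ 2170 kN·m

A_s = 7 × 1018 = 7126 mm².
T = A_s f_y = 7126 × 400 = 2850400 N = 2850.4 kN.
From C = T: a = T/(0.85 f'_c b) = 2850400/(0.85 × 31.5 × 415) = 256.52 mm.
M_n = T(d − a/2) = 2850.4 kN × (890 − 128.26) mm = 2171.26 kN·m.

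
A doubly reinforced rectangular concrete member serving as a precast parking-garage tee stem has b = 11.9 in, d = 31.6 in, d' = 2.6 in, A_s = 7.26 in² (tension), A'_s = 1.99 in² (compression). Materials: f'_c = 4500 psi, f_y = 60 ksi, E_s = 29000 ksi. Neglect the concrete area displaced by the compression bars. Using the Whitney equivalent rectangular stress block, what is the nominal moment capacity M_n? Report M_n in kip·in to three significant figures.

Assume both steels yield.
a = (A_s − A'_s) f_y/(0.85 f'_c b) = (7.26 − 1.99) × 60/(0.85 × 4.5 × 11.9) = 6.947 in.
c = a/β₁ = 6.947/0.825 = 8.421 in; ε'_s = 0.003(c − d')/c = 0.0021 ≥ ε_y = 0.0021, so the compression steel yields.
M_n = (A_s − A'_s) f_y (d − a/2) + A'_s f_y (d − d') = 316.2 × (31.6 − 3.4735) + 119.4 × (31.6 − 2.6) = 8893.6 + 3462.6 = 12356.2 kip·in.

M_n ≈ 12400 kip·in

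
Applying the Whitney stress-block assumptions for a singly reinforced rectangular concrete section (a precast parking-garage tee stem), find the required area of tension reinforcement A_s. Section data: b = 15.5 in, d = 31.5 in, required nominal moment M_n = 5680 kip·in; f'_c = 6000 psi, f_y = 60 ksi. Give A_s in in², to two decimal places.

A_s ≈ 3.12 in²

From M_n = 0.85 f'_c a b (d − a/2):
a = d − √(d² − 2M_n/(0.85 f'_c b)) = 31.5 − √(31.5² − 2 × 5680/(0.85 × 6 × 15.5)) = 2.370 in.
A_s = 0.85 f'_c a b / f_y = 0.85 × 6 × 2.370 × 15.5 / 60 = 3.122 in².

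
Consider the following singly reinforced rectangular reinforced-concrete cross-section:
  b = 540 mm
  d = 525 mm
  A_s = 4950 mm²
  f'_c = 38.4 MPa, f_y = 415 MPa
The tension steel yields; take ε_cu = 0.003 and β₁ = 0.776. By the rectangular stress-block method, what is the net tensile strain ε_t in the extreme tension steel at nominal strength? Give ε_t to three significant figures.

ε_t ≈ 0.00749

a = A_s f_y/(0.85 f'_c b) = 116.55 mm.
β₁ = 0.776, so c = a/β₁ = 116.55/0.776 = 150.19 mm.
From the linear strain diagram with ε_cu = 0.003: ε_t = 0.003 (d − c)/c = 0.003 × (525 − 150.19)/150.19 = 0.00749.
Since ε_t ≥ 0.005, the section is tension-controlled.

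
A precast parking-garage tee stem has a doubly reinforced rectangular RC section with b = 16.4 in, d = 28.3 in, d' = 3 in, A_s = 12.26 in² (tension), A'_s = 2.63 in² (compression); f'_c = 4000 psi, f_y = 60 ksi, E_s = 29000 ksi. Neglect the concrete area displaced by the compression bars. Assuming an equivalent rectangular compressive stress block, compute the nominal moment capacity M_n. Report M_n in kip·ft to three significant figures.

Assume both steels yield.
a = (A_s − A'_s) f_y/(0.85 f'_c b) = (12.26 − 2.63) × 60/(0.85 × 4 × 16.4) = 10.362 in.
c = a/β₁ = 10.362/0.85 = 12.191 in; ε'_s = 0.003(c − d')/c = 0.0023 ≥ ε_y = 0.0021, so the compression steel yields.
M_n = (A_s − A'_s) f_y (d − a/2) + A'_s f_y (d − d') = 577.8 × (28.3 − 5.181) + 157.8 × (28.3 − 3) = 13358.2 + 3992.3 = 17350.5 kip·in = 17350.5/12 = 1445.88 kip·ft.

M_n ≈ 1450 kip·ft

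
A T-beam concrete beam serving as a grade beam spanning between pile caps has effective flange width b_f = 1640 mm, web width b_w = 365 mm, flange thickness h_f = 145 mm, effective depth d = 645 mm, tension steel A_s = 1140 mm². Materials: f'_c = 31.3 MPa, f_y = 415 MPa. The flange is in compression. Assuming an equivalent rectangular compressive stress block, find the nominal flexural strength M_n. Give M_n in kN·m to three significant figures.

M_n ≈ 303 kN·m

Tension: T = A_s f_y = 1140 × 415 = 473100 N.
Try a within the flange: a = T/(0.85 f'_c b_f) = 473100/(0.85 × 31.3 × 1640) = 10.84 mm.
Since a = 10.84 ≤ h_f = 145 mm, the stress block lies entirely in the flange; analyse as a rectangular beam of width b_f.
M_n = T(d − a/2) = 473100 × (645 − 5.42) = 302.59 × 10⁶ N·mm.
M_n = 302.59 kN·m.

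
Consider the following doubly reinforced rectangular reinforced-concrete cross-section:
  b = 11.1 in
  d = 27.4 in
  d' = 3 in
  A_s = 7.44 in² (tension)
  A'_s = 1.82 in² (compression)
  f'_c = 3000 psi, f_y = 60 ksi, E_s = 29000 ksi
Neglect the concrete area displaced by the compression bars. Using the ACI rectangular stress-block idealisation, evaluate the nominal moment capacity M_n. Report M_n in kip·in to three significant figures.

M_n ≈ 9900 kip·in

Assume both steels yield.
a = (A_s − A'_s) f_y/(0.85 f'_c b) = (7.44 − 1.82) × 60/(0.85 × 3 × 11.1) = 11.913 in.
c = a/β₁ = 11.913/0.85 = 14.015 in; ε'_s = 0.003(c − d')/c = 0.0024 ≥ ε_y = 0.0021, so the compression steel yields.
M_n = (A_s − A'_s) f_y (d − a/2) + A'_s f_y (d − d') = 337.2 × (27.4 − 5.9565) + 109.2 × (27.4 − 3) = 7230.7 + 2664.5 = 9895.2 kip·in.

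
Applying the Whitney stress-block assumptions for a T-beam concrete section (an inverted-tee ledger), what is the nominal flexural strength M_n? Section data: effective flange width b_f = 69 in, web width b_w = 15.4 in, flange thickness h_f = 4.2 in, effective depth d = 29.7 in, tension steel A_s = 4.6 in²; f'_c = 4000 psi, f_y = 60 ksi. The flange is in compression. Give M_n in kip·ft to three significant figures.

M_n ≈ 670 kip·ft

Tension: T = A_s f_y = 4.6 × 60 = 276 kips.
Try a within the flange: a = T/(0.85 f'_c b_f) = 276/(0.85 × 4 × 69) = 1.176 in.
Since a = 1.176 ≤ h_f = 4.2 in, the stress block lies entirely in the flange; analyse as a rectangular beam of width b_f.
M_n = T(d − a/2) = 276 × (29.7 − 0.588) = 8034.9 kip·in.
M_n = 8034.9/12 = 669.58 kip·ft.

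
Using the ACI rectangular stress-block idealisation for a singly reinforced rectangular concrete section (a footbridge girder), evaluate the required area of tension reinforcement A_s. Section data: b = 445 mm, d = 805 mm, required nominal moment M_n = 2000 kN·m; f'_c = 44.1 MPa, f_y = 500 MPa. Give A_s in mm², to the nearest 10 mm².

With M_n = 0.85 f'_c a b (d − a/2), solve the quadratic for a:
a = d − √(d² − 2M_n/(0.85 f'_c b)) = 805 − √(805² − 2 × 2000×10⁶/(0.85 × 44.1 × 445)) = 166.07 mm.
A_s = 0.85 f'_c a b / f_y = 0.85 × 44.1 × 166.07 × 445 / 500 = 5540.4 mm².

A_s ≈ 5540 mm²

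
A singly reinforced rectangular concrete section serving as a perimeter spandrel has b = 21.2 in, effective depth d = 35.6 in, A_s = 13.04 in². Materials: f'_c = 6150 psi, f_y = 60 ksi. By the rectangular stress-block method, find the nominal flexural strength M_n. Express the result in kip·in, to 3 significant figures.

M_n ≈ 25100 kip·in

T = A_s f_y = 13.04 × 60 = 782.4 kips.
a = T/(0.85 f'_c b) = 782.4/(0.85 × 6.15 × 21.2) = 7.060 in.
M_n = T(d − a/2) = 782.4 × (35.6 − 3.53) = 25091.6 kip·in.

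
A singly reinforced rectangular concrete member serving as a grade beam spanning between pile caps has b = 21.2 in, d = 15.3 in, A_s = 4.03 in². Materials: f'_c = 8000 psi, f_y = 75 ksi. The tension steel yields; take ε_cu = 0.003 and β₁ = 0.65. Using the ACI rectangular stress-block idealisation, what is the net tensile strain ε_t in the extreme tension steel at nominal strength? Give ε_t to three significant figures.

a = A_s f_y/(0.85 f'_c b) = 2.097 in.
β₁ = 0.65, so c = a/β₁ = 2.097/0.65 = 3.226 in.
From the linear strain diagram with ε_cu = 0.003: ε_t = 0.003 (d − c)/c = 0.003 × (15.3 − 3.226)/3.226 = 0.0112.
Since ε_t ≥ 0.005, the section is tension-controlled.

ε_t ≈ 0.0112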